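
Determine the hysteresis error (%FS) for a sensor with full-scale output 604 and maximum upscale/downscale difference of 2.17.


Hysteresis = (max difference / full scale) * 100%.
H = (2.17 / 604) * 100
H = 0.359 %FS

0.359 %FS


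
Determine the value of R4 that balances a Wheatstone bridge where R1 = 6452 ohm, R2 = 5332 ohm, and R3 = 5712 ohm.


At balance: R1*R4 = R2*R3, so R4 = R2*R3/R1.
R4 = 5332 * 5712 / 6452
R4 = 30456384 / 6452
R4 = 4720.46 ohm

4720.46 ohm


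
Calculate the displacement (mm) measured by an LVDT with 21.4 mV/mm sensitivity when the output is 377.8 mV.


Displacement = Vout / sensitivity.
d = 377.8 / 21.4
d = 17.654 mm

17.654 mm


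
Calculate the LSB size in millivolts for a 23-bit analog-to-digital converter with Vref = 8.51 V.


The resolution (LSB) of an ADC is Vref / 2^n.
LSB = 8.51 / 2^23
LSB = 8.51 / 8388608
LSB = 1.01e-06 V = 0.00101447 mV

0.00101447 mV


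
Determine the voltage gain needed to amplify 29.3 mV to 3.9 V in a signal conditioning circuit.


Gain = Vout / Vin (converting to same units).
G = 3.9 V / 29.3 mV
G = 3900.0 mV / 29.3 mV
G = 133.11

133.11


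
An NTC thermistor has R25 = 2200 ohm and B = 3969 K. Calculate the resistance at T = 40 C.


NTC thermistor equation: Rt = R25 * exp(B * (1/T - 1/T25)).
T in Kelvin: 313.15 K, T25 = 298.15 K
1/T - 1/T25 = 1/313.15 - 1/298.15 = -0.00016066
B * (1/T - 1/T25) = 3969 * -0.00016066 = -0.6377
Rt = 2200 * exp(-0.6377) = 1162.8 ohm

1162.8 ohm


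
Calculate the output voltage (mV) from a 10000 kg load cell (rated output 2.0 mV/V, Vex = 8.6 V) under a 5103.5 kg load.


Vout = rated_output * Vex * (load / capacity).
Vout = 2.0 * 8.6 * (5103.5 / 10000)
Vout = 2.0 * 8.6 * 0.51035
Vout = 8.778 mV

8.778 mV


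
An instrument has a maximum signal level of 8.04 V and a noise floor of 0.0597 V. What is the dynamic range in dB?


Dynamic range = 20 * log10(Vmax / Vnoise).
DR = 20 * log10(8.04 / 0.0597)
DR = 20 * log10(134.67)
DR = 42.59 dB

42.59 dB


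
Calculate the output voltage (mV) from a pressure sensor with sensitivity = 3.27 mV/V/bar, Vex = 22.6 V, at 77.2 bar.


Output = sensitivity * Vex * P.
Vout = 3.27 * 22.6 * 77.2
Vout = 73.902 * 77.2
Vout = 5705.23 mV

5705.23 mV


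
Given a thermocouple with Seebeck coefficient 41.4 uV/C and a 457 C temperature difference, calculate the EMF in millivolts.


The thermocouple output V = sensitivity * dT.
V = 41.4 uV/C * 457 C
V = 18919.8 uV
V = 18.92 mV

18.92 mV


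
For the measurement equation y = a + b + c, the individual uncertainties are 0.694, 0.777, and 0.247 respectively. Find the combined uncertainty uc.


For a sum of independent quantities, uc = sqrt(u1^2 + u2^2 + u3^2).
uc = sqrt(0.694^2 + 0.777^2 + 0.247^2)
uc = sqrt(0.481636 + 0.603729 + 0.061009)
uc = 1.0707

1.0707


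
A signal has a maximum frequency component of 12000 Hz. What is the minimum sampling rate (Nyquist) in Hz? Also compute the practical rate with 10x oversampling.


By Nyquist theorem, fs_min = 2 * fmax.
fs_min = 2 * 12000 = 24000 Hz
Practical rate = 10 * fs_min = 10 * 24000 = 240000 Hz

fs_min = 24000 Hz, fs_practical = 240000 Hz


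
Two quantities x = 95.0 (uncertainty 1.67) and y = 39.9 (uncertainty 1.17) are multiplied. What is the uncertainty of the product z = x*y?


For a product z = x*y, the relative uncertainty is:
uz/z = sqrt((ux/x)^2 + (uy/y)^2)
Relative uncertainties: ux/x = 1.67/95.0 = 0.017579
uy/y = 1.17/39.9 = 0.029323
z = 95.0 * 39.9 = 3790.5
uz = 3790.5 * sqrt(0.017579^2 + 0.029323^2) = 129.593

129.593


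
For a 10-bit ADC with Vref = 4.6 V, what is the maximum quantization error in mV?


The maximum quantization error is +/- LSB/2.
LSB = Vref / 2^n = 4.6 / 1024 = 0.00449219 V
Max error = LSB / 2 = 0.00449219 / 2 = 0.00224609 V
Max error = 2.2461 mV

2.2461 mV


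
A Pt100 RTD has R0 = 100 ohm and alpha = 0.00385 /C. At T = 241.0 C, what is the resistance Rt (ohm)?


The RTD equation: Rt = R0 * (1 + alpha * T).
Rt = 100 * (1 + 0.00385 * 241.0)
Rt = 100 * (1 + 0.92785)
Rt = 100 * 1.92785
Rt = 192.785 ohm

192.785 ohm


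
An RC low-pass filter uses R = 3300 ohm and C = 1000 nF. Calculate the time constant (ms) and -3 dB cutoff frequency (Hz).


Time constant: tau = R * C.
tau = 3300 * 1.00e-06 = 0.0033 s
tau = 3.3 ms
Cutoff frequency: fc = 1 / (2*pi*R*C).
fc = 1 / (2*pi*0.0033) = 48.23 Hz

tau = 3.3 ms, fc = 48.23 Hz


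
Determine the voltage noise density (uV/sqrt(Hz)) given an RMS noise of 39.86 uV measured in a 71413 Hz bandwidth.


Noise spectral density = Vrms / sqrt(BW).
NSD = 39.86 / sqrt(71413)
NSD = 39.86 / 267.2321
NSD = 0.1492 uV/sqrt(Hz)

0.1492 uV/sqrt(Hz)


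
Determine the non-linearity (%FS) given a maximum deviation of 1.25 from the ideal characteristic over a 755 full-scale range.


Linearity error = (max deviation / full scale) * 100%.
Linearity = (1.25 / 755) * 100
Linearity = 0.166 %FS

0.166 %FS


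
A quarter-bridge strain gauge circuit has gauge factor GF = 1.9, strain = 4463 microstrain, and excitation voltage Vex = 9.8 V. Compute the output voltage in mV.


Quarter bridge output: Vout = (GF * epsilon * Vex) / 4.
Vout = (1.9 * 4463e-6 * 9.8) / 4
Vout = 0.08310106 / 4 V
Vout = 0.02077526 V = 20.7753 mV

20.7753 mV


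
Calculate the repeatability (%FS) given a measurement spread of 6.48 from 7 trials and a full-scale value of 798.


Repeatability = (spread / full scale) * 100%.
R = (6.48 / 798) * 100
R = 0.812 %FS

0.812 %FS


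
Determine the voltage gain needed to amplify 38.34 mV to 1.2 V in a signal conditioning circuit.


Gain = Vout / Vin (converting to same units).
G = 1.2 V / 38.34 mV
G = 1200.0 mV / 38.34 mV
G = 31.3

31.3


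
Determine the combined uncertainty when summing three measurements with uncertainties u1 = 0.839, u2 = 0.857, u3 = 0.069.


For a sum of independent quantities, uc = sqrt(u1^2 + u2^2 + u3^2).
uc = sqrt(0.839^2 + 0.857^2 + 0.069^2)
uc = sqrt(0.703921 + 0.734449 + 0.004761)
uc = 1.2013

1.2013


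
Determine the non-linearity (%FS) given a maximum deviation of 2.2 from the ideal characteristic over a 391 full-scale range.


Linearity error = (max deviation / full scale) * 100%.
Linearity = (2.2 / 391) * 100
Linearity = 0.563 %FS

0.563 %FS


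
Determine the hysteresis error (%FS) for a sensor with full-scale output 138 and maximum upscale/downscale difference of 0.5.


Hysteresis = (max difference / full scale) * 100%.
H = (0.5 / 138) * 100
H = 0.362 %FS

0.362 %FS


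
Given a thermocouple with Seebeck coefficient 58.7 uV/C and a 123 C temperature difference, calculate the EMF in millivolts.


The thermocouple output V = sensitivity * dT.
V = 58.7 uV/C * 123 C
V = 7220.1 uV
V = 7.22 mV

7.22 mV


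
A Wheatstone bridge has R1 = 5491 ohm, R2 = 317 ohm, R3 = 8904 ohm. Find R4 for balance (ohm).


At balance: R1*R4 = R2*R3, so R4 = R2*R3/R1.
R4 = 317 * 8904 / 5491
R4 = 2822568 / 5491
R4 = 514.04 ohm

514.04 ohm


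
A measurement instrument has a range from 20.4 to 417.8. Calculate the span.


Span = upper range - lower range.
Span = 417.8 - (20.4)
Span = 397.4

397.4


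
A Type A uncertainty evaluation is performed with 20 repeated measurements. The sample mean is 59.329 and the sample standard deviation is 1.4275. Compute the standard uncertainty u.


The standard uncertainty for Type A evaluation is u = s / sqrt(n).
u = 1.4275 / sqrt(20)
u = 1.4275 / 4.4721
u = 0.3192

0.3192


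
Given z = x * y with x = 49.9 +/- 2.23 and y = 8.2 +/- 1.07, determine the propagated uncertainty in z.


For a product z = x*y, the relative uncertainty is:
uz/z = sqrt((ux/x)^2 + (uy/y)^2)
Relative uncertainties: ux/x = 2.23/49.9 = 0.044689
uy/y = 1.07/8.2 = 0.130488
z = 49.9 * 8.2 = 409.2
uz = 409.2 * sqrt(0.044689^2 + 0.130488^2) = 56.437

56.437


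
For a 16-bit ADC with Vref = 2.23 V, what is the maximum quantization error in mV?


The maximum quantization error is +/- LSB/2.
LSB = Vref / 2^n = 2.23 / 65536 = 3.403e-05 V
Max error = LSB / 2 = 3.403e-05 / 2 = 1.701e-05 V
Max error = 0.017 mV

0.017 mV


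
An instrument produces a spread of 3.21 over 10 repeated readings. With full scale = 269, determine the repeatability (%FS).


Repeatability = (spread / full scale) * 100%.
R = (3.21 / 269) * 100
R = 1.193 %FS

1.193 %FS


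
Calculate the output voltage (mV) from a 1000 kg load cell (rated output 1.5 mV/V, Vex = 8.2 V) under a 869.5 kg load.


Vout = rated_output * Vex * (load / capacity).
Vout = 1.5 * 8.2 * (869.5 / 1000)
Vout = 1.5 * 8.2 * 0.8695
Vout = 10.695 mV

10.695 mV


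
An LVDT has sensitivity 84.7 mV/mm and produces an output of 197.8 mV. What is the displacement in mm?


Displacement = Vout / sensitivity.
d = 197.8 / 84.7
d = 2.335 mm

2.335 mm


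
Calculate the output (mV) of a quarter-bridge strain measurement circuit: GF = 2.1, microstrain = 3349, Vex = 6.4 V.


Quarter bridge output: Vout = (GF * epsilon * Vex) / 4.
Vout = (2.1 * 3349e-6 * 6.4) / 4
Vout = 0.04501056 / 4 V
Vout = 0.01125264 V = 11.2526 mV

11.2526 mV


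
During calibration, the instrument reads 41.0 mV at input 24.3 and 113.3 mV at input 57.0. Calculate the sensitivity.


Sensitivity = (y2 - y1) / (x2 - x1).
S = (113.3 - 41.0) / (57.0 - 24.3)
S = 72.3 / 32.7
S = 2.211 mV/unit

2.211 mV/unit


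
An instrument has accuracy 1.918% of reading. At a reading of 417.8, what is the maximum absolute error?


Absolute error = (accuracy% / 100) * reading.
Error = (1.918 / 100) * 417.8
Error = 0.01918 * 417.8
Error = 8.0134

8.0134


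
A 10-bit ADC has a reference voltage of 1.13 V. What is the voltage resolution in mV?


The resolution (LSB) of an ADC is Vref / 2^n.
LSB = 1.13 / 2^10
LSB = 1.13 / 1024
LSB = 0.00110352 V = 1.10351562 mV

1.10351562 mV


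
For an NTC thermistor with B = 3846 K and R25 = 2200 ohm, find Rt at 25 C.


NTC thermistor equation: Rt = R25 * exp(B * (1/T - 1/T25)).
T in Kelvin: 298.15 K, T25 = 298.15 K
1/T - 1/T25 = 1/298.15 - 1/298.15 = 0.0
B * (1/T - 1/T25) = 3846 * 0.0 = 0.0
Rt = 2200 * exp(0.0) = 2200.0 ohm

2200.0 ohm


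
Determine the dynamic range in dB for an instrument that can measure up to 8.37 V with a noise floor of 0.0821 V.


Dynamic range = 20 * log10(Vmax / Vnoise).
DR = 20 * log10(8.37 / 0.0821)
DR = 20 * log10(101.95)
DR = 40.17 dB

40.17 dB


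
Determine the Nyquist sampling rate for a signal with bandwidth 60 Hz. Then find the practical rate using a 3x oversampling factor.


By Nyquist theorem, fs_min = 2 * fmax.
fs_min = 2 * 60 = 120 Hz
Practical rate = 3 * fs_min = 3 * 120 = 360 Hz

fs_min = 120 Hz, fs_practical = 360 Hz


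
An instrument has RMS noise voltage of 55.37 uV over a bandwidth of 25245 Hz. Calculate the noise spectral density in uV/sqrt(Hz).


Noise spectral density = Vrms / sqrt(BW).
NSD = 55.37 / sqrt(25245)
NSD = 55.37 / 158.8868
NSD = 0.3485 uV/sqrt(Hz)

0.3485 uV/sqrt(Hz)


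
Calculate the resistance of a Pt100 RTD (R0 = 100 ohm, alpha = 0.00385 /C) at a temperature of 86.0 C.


The RTD equation: Rt = R0 * (1 + alpha * T).
Rt = 100 * (1 + 0.00385 * 86.0)
Rt = 100 * (1 + 0.3311)
Rt = 100 * 1.3311
Rt = 133.11 ohm

133.11 ohm


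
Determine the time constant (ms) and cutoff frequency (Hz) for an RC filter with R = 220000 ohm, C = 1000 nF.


Time constant: tau = R * C.
tau = 220000 * 1.00e-06 = 0.22 s
tau = 220.0 ms
Cutoff frequency: fc = 1 / (2*pi*R*C).
fc = 1 / (2*pi*0.22) = 0.72 Hz

tau = 220.0 ms, fc = 0.72 Hz


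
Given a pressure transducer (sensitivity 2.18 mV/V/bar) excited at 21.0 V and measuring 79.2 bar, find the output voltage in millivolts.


Output = sensitivity * Vex * P.
Vout = 2.18 * 21.0 * 79.2
Vout = 45.78 * 79.2
Vout = 3625.78 mV

3625.78 mV


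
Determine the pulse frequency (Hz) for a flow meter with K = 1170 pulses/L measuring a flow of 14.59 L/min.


Frequency = K * Q / 60 (converting L/min to L/s).
f = 1170 * 14.59 / 60
f = 17070.3 / 60
f = 284.5 Hz

284.5 Hz


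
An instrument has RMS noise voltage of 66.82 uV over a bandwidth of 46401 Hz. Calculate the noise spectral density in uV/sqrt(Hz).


Noise spectral density = Vrms / sqrt(BW).
NSD = 66.82 / sqrt(46401)
NSD = 66.82 / 215.4089
NSD = 0.3102 uV/sqrt(Hz)

0.3102 uV/sqrt(Hz)


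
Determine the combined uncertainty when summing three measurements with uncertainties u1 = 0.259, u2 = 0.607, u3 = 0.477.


For a sum of independent quantities, uc = sqrt(u1^2 + u2^2 + u3^2).
uc = sqrt(0.259^2 + 0.607^2 + 0.477^2)
uc = sqrt(0.067081 + 0.368449 + 0.227529)
uc = 0.8143

0.8143


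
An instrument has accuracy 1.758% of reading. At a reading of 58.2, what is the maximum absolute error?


Absolute error = (accuracy% / 100) * reading.
Error = (1.758 / 100) * 58.2
Error = 0.01758 * 58.2
Error = 1.0232

1.0232


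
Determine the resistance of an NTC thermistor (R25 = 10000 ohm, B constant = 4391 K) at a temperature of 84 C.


NTC thermistor equation: Rt = R25 * exp(B * (1/T - 1/T25)).
T in Kelvin: 357.15 K, T25 = 298.15 K
1/T - 1/T25 = 1/357.15 - 1/298.15 = -0.00055407
B * (1/T - 1/T25) = 4391 * -0.00055407 = -2.4329
Rt = 10000 * exp(-2.4329) = 877.8 ohm

877.8 ohm


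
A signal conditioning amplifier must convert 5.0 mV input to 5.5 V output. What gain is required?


Gain = Vout / Vin (converting to same units).
G = 5.5 V / 5.0 mV
G = 5500.0 mV / 5.0 mV
G = 1100.0

1100.0


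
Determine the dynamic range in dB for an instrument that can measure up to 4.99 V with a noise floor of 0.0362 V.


Dynamic range = 20 * log10(Vmax / Vnoise).
DR = 20 * log10(4.99 / 0.0362)
DR = 20 * log10(137.85)
DR = 42.79 dB

42.79 dB


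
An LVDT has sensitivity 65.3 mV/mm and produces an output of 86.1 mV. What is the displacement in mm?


Displacement = Vout / sensitivity.
d = 86.1 / 65.3
d = 1.319 mm

1.319 mm


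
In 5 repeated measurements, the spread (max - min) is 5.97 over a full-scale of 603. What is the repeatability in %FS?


Repeatability = (spread / full scale) * 100%.
R = (5.97 / 603) * 100
R = 0.99 %FS

0.99 %FS


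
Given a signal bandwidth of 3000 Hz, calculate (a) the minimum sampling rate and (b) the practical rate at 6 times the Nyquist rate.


By Nyquist theorem, fs_min = 2 * fmax.
fs_min = 2 * 3000 = 6000 Hz
Practical rate = 6 * fs_min = 6 * 6000 = 36000 Hz

fs_min = 6000 Hz, fs_practical = 36000 Hz


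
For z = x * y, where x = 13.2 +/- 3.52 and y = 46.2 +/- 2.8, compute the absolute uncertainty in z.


For a product z = x*y, the relative uncertainty is:
uz/z = sqrt((ux/x)^2 + (uy/y)^2)
Relative uncertainties: ux/x = 3.52/13.2 = 0.266667
uy/y = 2.8/46.2 = 0.060606
z = 13.2 * 46.2 = 609.8
uz = 609.8 * sqrt(0.266667^2 + 0.060606^2) = 166.771

166.771


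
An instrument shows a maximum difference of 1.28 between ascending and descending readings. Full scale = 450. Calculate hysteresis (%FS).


Hysteresis = (max difference / full scale) * 100%.
H = (1.28 / 450) * 100
H = 0.284 %FS

0.284 %FS


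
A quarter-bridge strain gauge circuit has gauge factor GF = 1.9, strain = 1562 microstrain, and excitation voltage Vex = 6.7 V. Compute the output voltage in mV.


Quarter bridge output: Vout = (GF * epsilon * Vex) / 4.
Vout = (1.9 * 1562e-6 * 6.7) / 4
Vout = 0.01988426 / 4 V
Vout = 0.00497106 V = 4.9711 mV

4.9711 mV


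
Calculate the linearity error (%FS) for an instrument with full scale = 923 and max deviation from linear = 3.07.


Linearity error = (max deviation / full scale) * 100%.
Linearity = (3.07 / 923) * 100
Linearity = 0.333 %FS

0.333 %FS


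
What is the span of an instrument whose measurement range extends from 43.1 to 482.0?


Span = upper range - lower range.
Span = 482.0 - (43.1)
Span = 438.9

438.9


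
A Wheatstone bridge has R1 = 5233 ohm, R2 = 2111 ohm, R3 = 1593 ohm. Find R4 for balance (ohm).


At balance: R1*R4 = R2*R3, so R4 = R2*R3/R1.
R4 = 2111 * 1593 / 5233
R4 = 3362823 / 5233
R4 = 642.62 ohm

642.62 ohm


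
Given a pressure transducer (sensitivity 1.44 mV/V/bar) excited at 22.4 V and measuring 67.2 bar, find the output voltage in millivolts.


Output = sensitivity * Vex * P.
Vout = 1.44 * 22.4 * 67.2
Vout = 32.256 * 67.2
Vout = 2167.6 mV

2167.6 mV


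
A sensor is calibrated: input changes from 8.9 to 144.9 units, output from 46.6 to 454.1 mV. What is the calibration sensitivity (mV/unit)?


Sensitivity = (y2 - y1) / (x2 - x1).
S = (454.1 - 46.6) / (144.9 - 8.9)
S = 407.5 / 136.0
S = 2.9963 mV/unit

2.9963 mV/unit


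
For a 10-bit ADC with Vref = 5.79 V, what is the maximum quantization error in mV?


The maximum quantization error is +/- LSB/2.
LSB = Vref / 2^n = 5.79 / 1024 = 0.0056543 V
Max error = LSB / 2 = 0.0056543 / 2 = 0.00282715 V
Max error = 2.8271 mV

2.8271 mV


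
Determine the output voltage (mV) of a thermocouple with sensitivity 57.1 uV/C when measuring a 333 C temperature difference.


The thermocouple output V = sensitivity * dT.
V = 57.1 uV/C * 333 C
V = 19014.3 uV
V = 19.014 mV

19.014 mV


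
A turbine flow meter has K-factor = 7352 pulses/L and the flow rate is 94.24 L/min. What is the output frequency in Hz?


Frequency = K * Q / 60 (converting L/min to L/s).
f = 7352 * 94.24 / 60
f = 692852.48 / 60
f = 11547.54 Hz

11547.54 Hz


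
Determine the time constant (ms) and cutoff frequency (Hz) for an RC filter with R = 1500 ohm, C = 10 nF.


Time constant: tau = R * C.
tau = 1500 * 1.00e-08 = 1.5e-05 s
tau = 0.015 ms
Cutoff frequency: fc = 1 / (2*pi*R*C).
fc = 1 / (2*pi*1.5e-05) = 10610.33 Hz

tau = 0.015 ms, fc = 10610.33 Hz


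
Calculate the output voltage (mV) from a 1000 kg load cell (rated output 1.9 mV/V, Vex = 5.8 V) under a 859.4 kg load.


Vout = rated_output * Vex * (load / capacity).
Vout = 1.9 * 5.8 * (859.4 / 1000)
Vout = 1.9 * 5.8 * 0.8594
Vout = 9.471 mV

9.471 mV


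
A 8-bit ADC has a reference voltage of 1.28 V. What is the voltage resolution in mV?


The resolution (LSB) of an ADC is Vref / 2^n.
LSB = 1.28 / 2^8
LSB = 1.28 / 256
LSB = 0.005 V = 5.0 mV

5.0 mV


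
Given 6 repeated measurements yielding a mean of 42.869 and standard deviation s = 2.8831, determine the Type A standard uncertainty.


The standard uncertainty for Type A evaluation is u = s / sqrt(n).
u = 2.8831 / sqrt(6)
u = 2.8831 / 2.4495
u = 1.177

1.177


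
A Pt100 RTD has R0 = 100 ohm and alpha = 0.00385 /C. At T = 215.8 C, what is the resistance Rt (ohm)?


The RTD equation: Rt = R0 * (1 + alpha * T).
Rt = 100 * (1 + 0.00385 * 215.8)
Rt = 100 * (1 + 0.83083)
Rt = 100 * 1.83083
Rt = 183.083 ohm

183.083 ohm


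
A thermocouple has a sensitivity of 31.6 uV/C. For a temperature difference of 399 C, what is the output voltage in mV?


The thermocouple output V = sensitivity * dT.
V = 31.6 uV/C * 399 C
V = 12608.4 uV
V = 12.608 mV

12.608 mV


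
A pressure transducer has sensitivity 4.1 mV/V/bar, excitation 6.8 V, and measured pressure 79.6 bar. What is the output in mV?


Output = sensitivity * Vex * P.
Vout = 4.1 * 6.8 * 79.6
Vout = 27.88 * 79.6
Vout = 2219.25 mV

2219.25 mV


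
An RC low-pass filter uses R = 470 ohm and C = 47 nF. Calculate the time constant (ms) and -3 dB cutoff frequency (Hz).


Time constant: tau = R * C.
tau = 470 * 4.70e-08 = 2.209e-05 s
tau = 0.0221 ms
Cutoff frequency: fc = 1 / (2*pi*R*C).
fc = 1 / (2*pi*2.209e-05) = 7204.84 Hz

tau = 0.0221 ms, fc = 7204.84 Hz


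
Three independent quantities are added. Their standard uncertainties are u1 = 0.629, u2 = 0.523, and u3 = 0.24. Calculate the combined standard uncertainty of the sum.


For a sum of independent quantities, uc = sqrt(u1^2 + u2^2 + u3^2).
uc = sqrt(0.629^2 + 0.523^2 + 0.24^2)
uc = sqrt(0.395641 + 0.273529 + 0.0576)
uc = 0.8525

0.8525


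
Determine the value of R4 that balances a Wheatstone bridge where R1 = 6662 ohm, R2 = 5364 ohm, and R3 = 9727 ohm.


At balance: R1*R4 = R2*R3, so R4 = R2*R3/R1.
R4 = 5364 * 9727 / 6662
R4 = 52175628 / 6662
R4 = 7831.83 ohm

7831.83 ohm


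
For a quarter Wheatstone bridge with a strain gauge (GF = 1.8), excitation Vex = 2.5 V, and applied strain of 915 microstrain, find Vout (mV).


Quarter bridge output: Vout = (GF * epsilon * Vex) / 4.
Vout = (1.8 * 915e-6 * 2.5) / 4
Vout = 0.0041175 / 4 V
Vout = 0.00102937 V = 1.0294 mV

1.0294 mV


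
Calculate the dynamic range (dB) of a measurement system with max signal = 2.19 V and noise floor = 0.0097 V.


Dynamic range = 20 * log10(Vmax / Vnoise).
DR = 20 * log10(2.19 / 0.0097)
DR = 20 * log10(225.77)
DR = 47.07 dB

47.07 dB


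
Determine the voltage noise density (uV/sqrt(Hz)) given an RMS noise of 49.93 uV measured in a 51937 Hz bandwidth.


Noise spectral density = Vrms / sqrt(BW).
NSD = 49.93 / sqrt(51937)
NSD = 49.93 / 227.8969
NSD = 0.2191 uV/sqrt(Hz)

0.2191 uV/sqrt(Hz)


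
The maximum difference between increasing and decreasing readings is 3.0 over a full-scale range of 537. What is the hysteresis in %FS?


Hysteresis = (max difference / full scale) * 100%.
H = (3.0 / 537) * 100
H = 0.559 %FS

0.559 %FS


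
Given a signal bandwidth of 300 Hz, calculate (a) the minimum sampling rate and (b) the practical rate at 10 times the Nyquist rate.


By Nyquist theorem, fs_min = 2 * fmax.
fs_min = 2 * 300 = 600 Hz
Practical rate = 10 * fs_min = 10 * 600 = 6000 Hz

fs_min = 600 Hz, fs_practical = 6000 Hz


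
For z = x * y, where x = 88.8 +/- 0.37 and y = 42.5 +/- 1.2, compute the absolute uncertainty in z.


For a product z = x*y, the relative uncertainty is:
uz/z = sqrt((ux/x)^2 + (uy/y)^2)
Relative uncertainties: ux/x = 0.37/88.8 = 0.004167
uy/y = 1.2/42.5 = 0.028235
z = 88.8 * 42.5 = 3774.0
uz = 3774.0 * sqrt(0.004167^2 + 0.028235^2) = 107.714

107.714


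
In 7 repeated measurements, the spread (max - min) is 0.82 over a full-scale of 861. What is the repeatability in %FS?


Repeatability = (spread / full scale) * 100%.
R = (0.82 / 861) * 100
R = 0.095 %FS

0.095 %FS


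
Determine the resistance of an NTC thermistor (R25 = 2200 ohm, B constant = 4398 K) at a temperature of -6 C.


NTC thermistor equation: Rt = R25 * exp(B * (1/T - 1/T25)).
T in Kelvin: 267.15 K, T25 = 298.15 K
1/T - 1/T25 = 1/267.15 - 1/298.15 = 0.0003892
B * (1/T - 1/T25) = 4398 * 0.0003892 = 1.7117
Rt = 2200 * exp(1.7117) = 12184.4 ohm

12184.4 ohm


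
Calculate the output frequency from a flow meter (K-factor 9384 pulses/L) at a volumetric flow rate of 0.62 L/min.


Frequency = K * Q / 60 (converting L/min to L/s).
f = 9384 * 0.62 / 60
f = 5818.08 / 60
f = 96.97 Hz

96.97 Hz


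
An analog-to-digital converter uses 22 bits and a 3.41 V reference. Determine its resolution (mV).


The resolution (LSB) of an ADC is Vref / 2^n.
LSB = 3.41 / 2^22
LSB = 3.41 / 4194304
LSB = 8.1e-07 V = 0.00081301 mV

0.00081301 mV


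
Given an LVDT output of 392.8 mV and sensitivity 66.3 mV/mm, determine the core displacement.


Displacement = Vout / sensitivity.
d = 392.8 / 66.3
d = 5.925 mm

5.925 mm


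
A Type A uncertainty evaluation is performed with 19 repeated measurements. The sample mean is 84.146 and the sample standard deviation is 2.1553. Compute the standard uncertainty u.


The standard uncertainty for Type A evaluation is u = s / sqrt(n).
u = 2.1553 / sqrt(19)
u = 2.1553 / 4.3589
u = 0.4945

0.4945


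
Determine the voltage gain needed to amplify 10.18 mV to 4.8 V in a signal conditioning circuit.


Gain = Vout / Vin (converting to same units).
G = 4.8 V / 10.18 mV
G = 4800.0 mV / 10.18 mV
G = 471.51

471.51


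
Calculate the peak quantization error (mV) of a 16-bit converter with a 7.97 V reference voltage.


The maximum quantization error is +/- LSB/2.
LSB = Vref / 2^n = 7.97 / 65536 = 0.00012161 V
Max error = LSB / 2 = 0.00012161 / 2 = 6.081e-05 V
Max error = 0.0608 mV

0.0608 mV


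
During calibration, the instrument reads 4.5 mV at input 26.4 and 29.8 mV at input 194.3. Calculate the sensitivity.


Sensitivity = (y2 - y1) / (x2 - x1).
S = (29.8 - 4.5) / (194.3 - 26.4)
S = 25.3 / 167.9
S = 0.1507 mV/unit

0.1507 mV/unit


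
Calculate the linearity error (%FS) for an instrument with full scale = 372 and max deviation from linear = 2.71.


Linearity error = (max deviation / full scale) * 100%.
Linearity = (2.71 / 372) * 100
Linearity = 0.728 %FS

0.728 %FS


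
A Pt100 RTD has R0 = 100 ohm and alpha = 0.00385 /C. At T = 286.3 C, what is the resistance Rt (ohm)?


The RTD equation: Rt = R0 * (1 + alpha * T).
Rt = 100 * (1 + 0.00385 * 286.3)
Rt = 100 * (1 + 1.102255)
Rt = 100 * 2.102255
Rt = 210.226 ohm

210.226 ohm


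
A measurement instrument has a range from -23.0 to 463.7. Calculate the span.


Span = upper range - lower range.
Span = 463.7 - (-23.0)
Span = 486.7

486.7


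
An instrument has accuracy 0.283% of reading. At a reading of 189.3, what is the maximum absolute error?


Absolute error = (accuracy% / 100) * reading.
Error = (0.283 / 100) * 189.3
Error = 0.00283 * 189.3
Error = 0.5357

0.5357


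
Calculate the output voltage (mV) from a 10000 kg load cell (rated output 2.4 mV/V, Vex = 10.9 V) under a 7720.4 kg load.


Vout = rated_output * Vex * (load / capacity).
Vout = 2.4 * 10.9 * (7720.4 / 10000)
Vout = 2.4 * 10.9 * 0.77204
Vout = 20.197 mV

20.197 mV


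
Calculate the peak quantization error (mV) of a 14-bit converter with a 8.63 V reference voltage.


The maximum quantization error is +/- LSB/2.
LSB = Vref / 2^n = 8.63 / 16384 = 0.00052673 V
Max error = LSB / 2 = 0.00052673 / 2 = 0.00026337 V
Max error = 0.2634 mV

0.2634 mV


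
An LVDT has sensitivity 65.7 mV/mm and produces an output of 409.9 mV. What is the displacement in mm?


Displacement = Vout / sensitivity.
d = 409.9 / 65.7
d = 6.239 mm

6.239 mm


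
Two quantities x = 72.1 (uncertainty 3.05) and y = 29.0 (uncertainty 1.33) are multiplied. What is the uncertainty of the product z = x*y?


For a product z = x*y, the relative uncertainty is:
uz/z = sqrt((ux/x)^2 + (uy/y)^2)
Relative uncertainties: ux/x = 3.05/72.1 = 0.042302
uy/y = 1.33/29.0 = 0.045862
z = 72.1 * 29.0 = 2090.9
uz = 2090.9 * sqrt(0.042302^2 + 0.045862^2) = 130.456

130.456


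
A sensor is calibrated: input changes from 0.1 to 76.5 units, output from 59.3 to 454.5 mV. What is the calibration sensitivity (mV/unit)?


Sensitivity = (y2 - y1) / (x2 - x1).
S = (454.5 - 59.3) / (76.5 - 0.1)
S = 395.2 / 76.4
S = 5.1728 mV/unit

5.1728 mV/unit


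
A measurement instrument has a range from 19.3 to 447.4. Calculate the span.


Span = upper range - lower range.
Span = 447.4 - (19.3)
Span = 428.1

428.1


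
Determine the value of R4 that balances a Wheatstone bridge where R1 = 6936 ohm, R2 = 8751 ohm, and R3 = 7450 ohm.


At balance: R1*R4 = R2*R3, so R4 = R2*R3/R1.
R4 = 8751 * 7450 / 6936
R4 = 65194950 / 6936
R4 = 9399.5 ohm

9399.5 ohm


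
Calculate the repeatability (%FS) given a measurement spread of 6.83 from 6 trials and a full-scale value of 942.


Repeatability = (spread / full scale) * 100%.
R = (6.83 / 942) * 100
R = 0.725 %FS

0.725 %FS


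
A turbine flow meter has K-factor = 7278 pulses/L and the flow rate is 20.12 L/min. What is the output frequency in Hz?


Frequency = K * Q / 60 (converting L/min to L/s).
f = 7278 * 20.12 / 60
f = 146433.36 / 60
f = 2440.56 Hz

2440.56 Hz


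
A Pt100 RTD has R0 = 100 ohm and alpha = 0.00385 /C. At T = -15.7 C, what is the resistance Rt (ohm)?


The RTD equation: Rt = R0 * (1 + alpha * T).
Rt = 100 * (1 + 0.00385 * -15.7)
Rt = 100 * (1 + -0.060445)
Rt = 100 * 0.939555
Rt = 93.956 ohm

93.956 ohm


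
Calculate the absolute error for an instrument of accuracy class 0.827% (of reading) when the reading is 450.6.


Absolute error = (accuracy% / 100) * reading.
Error = (0.827 / 100) * 450.6
Error = 0.00827 * 450.6
Error = 3.7265

3.7265


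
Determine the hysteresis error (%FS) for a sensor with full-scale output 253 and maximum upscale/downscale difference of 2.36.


Hysteresis = (max difference / full scale) * 100%.
H = (2.36 / 253) * 100
H = 0.933 %FS

0.933 %FS


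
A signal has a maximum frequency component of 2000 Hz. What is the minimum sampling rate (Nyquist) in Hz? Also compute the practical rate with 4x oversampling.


By Nyquist theorem, fs_min = 2 * fmax.
fs_min = 2 * 2000 = 4000 Hz
Practical rate = 4 * fs_min = 4 * 4000 = 16000 Hz

fs_min = 4000 Hz, fs_practical = 16000 Hz


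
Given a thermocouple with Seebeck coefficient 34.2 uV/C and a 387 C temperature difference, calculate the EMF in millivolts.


The thermocouple output V = sensitivity * dT.
V = 34.2 uV/C * 387 C
V = 13235.4 uV
V = 13.235 mV

13.235 mV


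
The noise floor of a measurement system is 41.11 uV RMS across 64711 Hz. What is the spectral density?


Noise spectral density = Vrms / sqrt(BW).
NSD = 41.11 / sqrt(64711)
NSD = 41.11 / 254.3836
NSD = 0.1616 uV/sqrt(Hz)

0.1616 uV/sqrt(Hz)


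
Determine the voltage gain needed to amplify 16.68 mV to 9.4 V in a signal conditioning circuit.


Gain = Vout / Vin (converting to same units).
G = 9.4 V / 16.68 mV
G = 9400.0 mV / 16.68 mV
G = 563.55

563.55


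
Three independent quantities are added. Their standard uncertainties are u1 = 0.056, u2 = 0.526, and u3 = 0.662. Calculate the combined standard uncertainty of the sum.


For a sum of independent quantities, uc = sqrt(u1^2 + u2^2 + u3^2).
uc = sqrt(0.056^2 + 0.526^2 + 0.662^2)
uc = sqrt(0.003136 + 0.276676 + 0.438244)
uc = 0.8474

0.8474


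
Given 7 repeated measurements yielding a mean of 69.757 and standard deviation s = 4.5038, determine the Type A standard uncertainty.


The standard uncertainty for Type A evaluation is u = s / sqrt(n).
u = 4.5038 / sqrt(7)
u = 4.5038 / 2.6458
u = 1.7023

1.7023


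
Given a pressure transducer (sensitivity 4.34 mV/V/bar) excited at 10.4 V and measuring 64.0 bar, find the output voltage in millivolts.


Output = sensitivity * Vex * P.
Vout = 4.34 * 10.4 * 64.0
Vout = 45.136 * 64.0
Vout = 2888.7 mV

2888.7 mV


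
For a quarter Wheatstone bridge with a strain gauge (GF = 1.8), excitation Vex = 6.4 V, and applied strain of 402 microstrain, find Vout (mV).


Quarter bridge output: Vout = (GF * epsilon * Vex) / 4.
Vout = (1.8 * 402e-6 * 6.4) / 4
Vout = 0.00463104 / 4 V
Vout = 0.00115776 V = 1.1578 mV

1.1578 mV


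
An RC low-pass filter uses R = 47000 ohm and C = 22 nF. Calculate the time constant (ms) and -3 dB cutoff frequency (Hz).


Time constant: tau = R * C.
tau = 47000 * 2.20e-08 = 0.001034 s
tau = 1.034 ms
Cutoff frequency: fc = 1 / (2*pi*R*C).
fc = 1 / (2*pi*0.001034) = 153.92 Hz

tau = 1.034 ms, fc = 153.92 Hz


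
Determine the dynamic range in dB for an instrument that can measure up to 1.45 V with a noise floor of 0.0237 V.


Dynamic range = 20 * log10(Vmax / Vnoise).
DR = 20 * log10(1.45 / 0.0237)
DR = 20 * log10(61.18)
DR = 35.73 dB

35.73 dB


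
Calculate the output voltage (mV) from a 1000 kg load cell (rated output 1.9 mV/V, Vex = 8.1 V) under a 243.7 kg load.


Vout = rated_output * Vex * (load / capacity).
Vout = 1.9 * 8.1 * (243.7 / 1000)
Vout = 1.9 * 8.1 * 0.2437
Vout = 3.751 mV

3.751 mV


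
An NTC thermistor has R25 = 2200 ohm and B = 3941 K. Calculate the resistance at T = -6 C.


NTC thermistor equation: Rt = R25 * exp(B * (1/T - 1/T25)).
T in Kelvin: 267.15 K, T25 = 298.15 K
1/T - 1/T25 = 1/267.15 - 1/298.15 = 0.0003892
B * (1/T - 1/T25) = 3941 * 0.0003892 = 1.5338
Rt = 2200 * exp(1.5338) = 10199.0 ohm

10199.0 ohm


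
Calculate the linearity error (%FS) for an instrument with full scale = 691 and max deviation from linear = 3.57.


Linearity error = (max deviation / full scale) * 100%.
Linearity = (3.57 / 691) * 100
Linearity = 0.517 %FS

0.517 %FS


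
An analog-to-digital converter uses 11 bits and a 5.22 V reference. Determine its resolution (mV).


The resolution (LSB) of an ADC is Vref / 2^n.
LSB = 5.22 / 2^11
LSB = 5.22 / 2048
LSB = 0.00254883 V = 2.54882812 mV

2.54882812 mV


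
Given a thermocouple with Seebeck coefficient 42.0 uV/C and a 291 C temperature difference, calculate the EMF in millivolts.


The thermocouple output V = sensitivity * dT.
V = 42.0 uV/C * 291 C
V = 12222.0 uV
V = 12.222 mV

12.222 mV


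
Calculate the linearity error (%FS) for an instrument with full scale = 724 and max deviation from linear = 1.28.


Linearity error = (max deviation / full scale) * 100%.
Linearity = (1.28 / 724) * 100
Linearity = 0.177 %FS

0.177 %FS


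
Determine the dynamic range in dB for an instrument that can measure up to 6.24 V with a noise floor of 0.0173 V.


Dynamic range = 20 * log10(Vmax / Vnoise).
DR = 20 * log10(6.24 / 0.0173)
DR = 20 * log10(360.69)
DR = 51.14 dB

51.14 dB


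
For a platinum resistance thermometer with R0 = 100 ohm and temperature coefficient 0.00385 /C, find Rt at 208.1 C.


The RTD equation: Rt = R0 * (1 + alpha * T).
Rt = 100 * (1 + 0.00385 * 208.1)
Rt = 100 * (1 + 0.801185)
Rt = 100 * 1.801185
Rt = 180.119 ohm

180.119 ohm


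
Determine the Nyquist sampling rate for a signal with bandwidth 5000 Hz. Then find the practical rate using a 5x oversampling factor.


By Nyquist theorem, fs_min = 2 * fmax.
fs_min = 2 * 5000 = 10000 Hz
Practical rate = 5 * fs_min = 5 * 10000 = 50000 Hz

fs_min = 10000 Hz, fs_practical = 50000 Hz


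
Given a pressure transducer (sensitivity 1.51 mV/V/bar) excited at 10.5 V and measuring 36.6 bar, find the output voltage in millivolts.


Output = sensitivity * Vex * P.
Vout = 1.51 * 10.5 * 36.6
Vout = 15.855 * 36.6
Vout = 580.29 mV

580.29 mV


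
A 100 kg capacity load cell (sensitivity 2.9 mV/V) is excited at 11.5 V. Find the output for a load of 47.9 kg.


Vout = rated_output * Vex * (load / capacity).
Vout = 2.9 * 11.5 * (47.9 / 100)
Vout = 2.9 * 11.5 * 0.479
Vout = 15.975 mV

15.975 mV


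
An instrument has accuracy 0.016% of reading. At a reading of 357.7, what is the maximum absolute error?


Absolute error = (accuracy% / 100) * reading.
Error = (0.016 / 100) * 357.7
Error = 0.00016 * 357.7
Error = 0.0572

0.0572


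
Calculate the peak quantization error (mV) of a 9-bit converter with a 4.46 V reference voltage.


The maximum quantization error is +/- LSB/2.
LSB = Vref / 2^n = 4.46 / 512 = 0.00871094 V
Max error = LSB / 2 = 0.00871094 / 2 = 0.00435547 V
Max error = 4.3555 mV

4.3555 mV


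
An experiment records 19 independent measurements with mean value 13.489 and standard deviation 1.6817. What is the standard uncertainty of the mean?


The standard uncertainty for Type A evaluation is u = s / sqrt(n).
u = 1.6817 / sqrt(19)
u = 1.6817 / 4.3589
u = 0.3858

0.3858


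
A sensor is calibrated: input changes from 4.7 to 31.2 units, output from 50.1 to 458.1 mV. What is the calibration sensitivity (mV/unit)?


Sensitivity = (y2 - y1) / (x2 - x1).
S = (458.1 - 50.1) / (31.2 - 4.7)
S = 408.0 / 26.5
S = 15.3962 mV/unit

15.3962 mV/unit


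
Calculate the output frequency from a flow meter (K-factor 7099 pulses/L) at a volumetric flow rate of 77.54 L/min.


Frequency = K * Q / 60 (converting L/min to L/s).
f = 7099 * 77.54 / 60
f = 550456.46 / 60
f = 9174.27 Hz

9174.27 Hz


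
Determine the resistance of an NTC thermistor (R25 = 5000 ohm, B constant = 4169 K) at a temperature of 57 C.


NTC thermistor equation: Rt = R25 * exp(B * (1/T - 1/T25)).
T in Kelvin: 330.15 K, T25 = 298.15 K
1/T - 1/T25 = 1/330.15 - 1/298.15 = -0.00032509
B * (1/T - 1/T25) = 4169 * -0.00032509 = -1.3553
Rt = 5000 * exp(-1.3553) = 1289.3 ohm

1289.3 ohm


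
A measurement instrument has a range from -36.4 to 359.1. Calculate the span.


Span = upper range - lower range.
Span = 359.1 - (-36.4)
Span = 395.5

395.5


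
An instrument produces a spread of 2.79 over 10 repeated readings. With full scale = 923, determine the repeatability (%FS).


Repeatability = (spread / full scale) * 100%.
R = (2.79 / 923) * 100
R = 0.302 %FS

0.302 %FS


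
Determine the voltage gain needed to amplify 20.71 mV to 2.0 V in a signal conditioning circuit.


Gain = Vout / Vin (converting to same units).
G = 2.0 V / 20.71 mV
G = 2000.0 mV / 20.71 mV
G = 96.57

96.57


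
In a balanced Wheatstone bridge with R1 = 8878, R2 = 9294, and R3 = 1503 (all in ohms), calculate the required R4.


At balance: R1*R4 = R2*R3, so R4 = R2*R3/R1.
R4 = 9294 * 1503 / 8878
R4 = 13968882 / 8878
R4 = 1573.43 ohm

1573.43 ohm


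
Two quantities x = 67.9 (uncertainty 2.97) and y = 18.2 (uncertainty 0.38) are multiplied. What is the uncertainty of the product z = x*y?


For a product z = x*y, the relative uncertainty is:
uz/z = sqrt((ux/x)^2 + (uy/y)^2)
Relative uncertainties: ux/x = 2.97/67.9 = 0.043741
uy/y = 0.38/18.2 = 0.020879
z = 67.9 * 18.2 = 1235.8
uz = 1235.8 * sqrt(0.043741^2 + 0.020879^2) = 59.896

59.896


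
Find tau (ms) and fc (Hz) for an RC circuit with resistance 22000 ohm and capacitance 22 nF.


Time constant: tau = R * C.
tau = 22000 * 2.20e-08 = 0.000484 s
tau = 0.484 ms
Cutoff frequency: fc = 1 / (2*pi*R*C).
fc = 1 / (2*pi*0.000484) = 328.83 Hz

tau = 0.484 ms, fc = 328.83 Hz


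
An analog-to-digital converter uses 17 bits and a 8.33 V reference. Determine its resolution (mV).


The resolution (LSB) of an ADC is Vref / 2^n.
LSB = 8.33 / 2^17
LSB = 8.33 / 131072
LSB = 6.355e-05 V = 0.06355286 mV

0.06355286 mV


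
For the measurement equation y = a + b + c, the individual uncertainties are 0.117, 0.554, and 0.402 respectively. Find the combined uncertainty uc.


For a sum of independent quantities, uc = sqrt(u1^2 + u2^2 + u3^2).
uc = sqrt(0.117^2 + 0.554^2 + 0.402^2)
uc = sqrt(0.013689 + 0.306916 + 0.161604)
uc = 0.6944

0.6944


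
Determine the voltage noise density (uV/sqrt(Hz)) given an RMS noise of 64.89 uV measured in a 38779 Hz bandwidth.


Noise spectral density = Vrms / sqrt(BW).
NSD = 64.89 / sqrt(38779)
NSD = 64.89 / 196.9238
NSD = 0.3295 uV/sqrt(Hz)

0.3295 uV/sqrt(Hz)


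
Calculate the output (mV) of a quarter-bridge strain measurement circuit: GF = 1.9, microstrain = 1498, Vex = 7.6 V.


Quarter bridge output: Vout = (GF * epsilon * Vex) / 4.
Vout = (1.9 * 1498e-6 * 7.6) / 4
Vout = 0.02163112 / 4 V
Vout = 0.00540778 V = 5.4078 mV

5.4078 mV


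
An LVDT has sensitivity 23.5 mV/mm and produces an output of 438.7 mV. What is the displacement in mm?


Displacement = Vout / sensitivity.
d = 438.7 / 23.5
d = 18.668 mm

18.668 mm


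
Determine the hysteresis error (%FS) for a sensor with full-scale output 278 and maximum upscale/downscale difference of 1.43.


Hysteresis = (max difference / full scale) * 100%.
H = (1.43 / 278) * 100
H = 0.514 %FS

0.514 %FS


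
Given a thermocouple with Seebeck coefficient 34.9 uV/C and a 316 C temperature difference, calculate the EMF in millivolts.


The thermocouple output V = sensitivity * dT.
V = 34.9 uV/C * 316 C
V = 11028.4 uV
V = 11.028 mV

11.028 mV


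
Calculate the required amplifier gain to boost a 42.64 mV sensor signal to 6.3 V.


Gain = Vout / Vin (converting to same units).
G = 6.3 V / 42.64 mV
G = 6300.0 mV / 42.64 mV
G = 147.75

147.75


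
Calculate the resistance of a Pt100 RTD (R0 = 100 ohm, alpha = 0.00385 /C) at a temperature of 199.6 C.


The RTD equation: Rt = R0 * (1 + alpha * T).
Rt = 100 * (1 + 0.00385 * 199.6)
Rt = 100 * (1 + 0.76846)
Rt = 100 * 1.76846
Rt = 176.846 ohm

176.846 ohm


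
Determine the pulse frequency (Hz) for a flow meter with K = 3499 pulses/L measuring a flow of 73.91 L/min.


Frequency = K * Q / 60 (converting L/min to L/s).
f = 3499 * 73.91 / 60
f = 258611.09 / 60
f = 4310.18 Hz

4310.18 Hz


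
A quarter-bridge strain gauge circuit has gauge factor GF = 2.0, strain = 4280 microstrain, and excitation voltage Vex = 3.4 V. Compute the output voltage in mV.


Quarter bridge output: Vout = (GF * epsilon * Vex) / 4.
Vout = (2.0 * 4280e-6 * 3.4) / 4
Vout = 0.029104 / 4 V
Vout = 0.007276 V = 7.276 mV

7.276 mV
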